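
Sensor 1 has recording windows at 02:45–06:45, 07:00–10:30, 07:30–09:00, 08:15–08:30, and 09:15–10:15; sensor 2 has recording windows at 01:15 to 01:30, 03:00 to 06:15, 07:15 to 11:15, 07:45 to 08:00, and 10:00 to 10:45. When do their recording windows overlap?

First set merges to 02:45–06:45, 07:00–10:30.
Second set merges to 01:15–01:30, 03:00–06:15, 07:15–11:15.
02:45–06:45 meets the second set on 03:00–06:15.
07:00–10:30 meets the second set on 07:15–10:30.

03:00–06:15, 07:15–10:30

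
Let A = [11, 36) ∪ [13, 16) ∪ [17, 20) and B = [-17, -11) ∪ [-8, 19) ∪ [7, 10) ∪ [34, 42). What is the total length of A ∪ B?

A, merged: [11, 36).
B, merged: [-17, -11), [-8, 19), [34, 42).
A ∪ B = [-17, -11), [-8, 42).
Total: 6 + 50 = 56.

56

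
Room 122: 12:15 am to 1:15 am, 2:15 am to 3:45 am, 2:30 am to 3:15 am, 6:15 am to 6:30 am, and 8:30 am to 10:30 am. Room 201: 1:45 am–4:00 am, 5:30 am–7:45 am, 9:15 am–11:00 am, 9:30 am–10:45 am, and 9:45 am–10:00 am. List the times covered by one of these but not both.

First set merges to 12:15 am–1:15 am, 2:15 am–3:45 am, 6:15 am–6:30 am, 8:30 am–10:30 am.
Second set merges to 1:45 am–4:00 am, 5:30 am–7:45 am, 9:15 am–11:00 am.
Only in the first: 12:15 am–1:15 am, 8:30 am–9:15 am.
Only in the second: 1:45 am–2:15 am, 3:45 am–4:00 am, 5:30 am–6:15 am, 6:30 am–7:45 am, 10:30 am–11:00 am.
Together these are the periods covered by exactly one.

12:15 am–1:15 am, 1:45 am–2:15 am, 3:45 am–4:00 am, 5:30 am–6:15 am, 6:30 am–7:45 am, 8:30 am–9:15 am, 10:30 am–11:00 am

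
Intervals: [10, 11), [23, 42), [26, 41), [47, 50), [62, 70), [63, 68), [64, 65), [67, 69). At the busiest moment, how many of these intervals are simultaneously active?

3

Walk the sorted start/end points keeping a running depth.
The depth first hits 3 at 64.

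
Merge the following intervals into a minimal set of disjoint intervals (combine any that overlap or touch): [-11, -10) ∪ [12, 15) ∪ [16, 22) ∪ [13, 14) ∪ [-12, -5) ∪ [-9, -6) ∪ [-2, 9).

[-12, -5) ∪ [-2, 9) ∪ [12, 15) ∪ [16, 22)

Sort by start: [-12, -5), [-11, -10), [-9, -6), [-2, 9), [12, 15), [13, 14), [16, 22).
[-11, -10) overlaps/touches [-12, -5) → extend to [-12, -5).
[-9, -6) overlaps/touches [-12, -5) → extend to [-12, -5).
[-2, 9) is disjoint → start new block.
[12, 15) is disjoint → start new block.
[13, 14) overlaps/touches [12, 15) → extend to [12, 15).
[16, 22) is disjoint → start new block.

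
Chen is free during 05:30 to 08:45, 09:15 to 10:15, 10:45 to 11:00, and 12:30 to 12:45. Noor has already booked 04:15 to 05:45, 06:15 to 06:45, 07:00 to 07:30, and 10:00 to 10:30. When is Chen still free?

05:30-08:45 with B removed leaves 05:45-06:15, 06:45-07:00, 07:30-08:45.
09:15-10:15 with B removed leaves 09:15-10:00.
10:45-11:00 is untouched.
12:30-12:45 is untouched.

05:45-06:15, 06:45-07:00, 07:30-08:45, 09:15-10:00, 10:45-11:00, 12:30-12:45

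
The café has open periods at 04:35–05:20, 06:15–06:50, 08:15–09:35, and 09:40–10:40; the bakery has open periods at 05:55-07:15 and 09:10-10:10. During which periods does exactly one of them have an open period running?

04:35-05:20, 05:55-06:15, 06:50-07:15, 08:15-09:10, 09:35-09:40, 10:10-10:40

A \ B = 04:35-05:20, 08:15-09:10, 10:10-10:40.
B \ A = 05:55-06:15, 06:50-07:15, 09:35-09:40.
Union of the two gives the symmetric difference.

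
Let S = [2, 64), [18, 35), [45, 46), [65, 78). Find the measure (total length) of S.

Merged: [2, 64), [65, 78).
Lengths: 62 + 13 = 75.

75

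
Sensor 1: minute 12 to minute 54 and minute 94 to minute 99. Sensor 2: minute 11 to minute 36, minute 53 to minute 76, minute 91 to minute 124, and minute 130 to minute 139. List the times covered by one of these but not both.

A but not B: minute 36 to minute 53.
B but not A: minute 11 to minute 12, minute 54 to minute 76, minute 91 to minute 94, minute 99 to minute 124, minute 130 to minute 139.
Combining gives A △ B.

minute 11 to minute 12, minute 36 to minute 53, minute 54 to minute 76, minute 91 to minute 94, minute 99 to minute 124, minute 130 to minute 139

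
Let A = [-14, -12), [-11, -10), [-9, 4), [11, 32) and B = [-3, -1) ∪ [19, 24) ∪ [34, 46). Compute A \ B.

[-14, -12) is untouched.
[-11, -10) is untouched.
[-9, 4) with B removed leaves [-9, -3), [-1, 4).
[11, 32) with B removed leaves [11, 19), [24, 32).

[-14, -12) ∪ [-11, -10) ∪ [-9, -3) ∪ [-1, 4) ∪ [11, 19) ∪ [24, 32)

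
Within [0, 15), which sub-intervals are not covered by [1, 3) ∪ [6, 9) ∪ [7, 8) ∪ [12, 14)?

[0, 1) ∪ [3, 6) ∪ [9, 12) ∪ [14, 15)

After merging, the occupied span is [1, 3), [6, 9), [12, 14).
Uncovered inside [0, 15): [0, 1), [3, 6), [9, 12), [14, 15).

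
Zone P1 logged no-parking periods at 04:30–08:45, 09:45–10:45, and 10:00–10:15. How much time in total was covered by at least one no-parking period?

Merged: 04:30–08:45, 09:45–10:45.
Lengths: 4 h 15 min + 1 h = 5 h 15 min.

5 h 15 min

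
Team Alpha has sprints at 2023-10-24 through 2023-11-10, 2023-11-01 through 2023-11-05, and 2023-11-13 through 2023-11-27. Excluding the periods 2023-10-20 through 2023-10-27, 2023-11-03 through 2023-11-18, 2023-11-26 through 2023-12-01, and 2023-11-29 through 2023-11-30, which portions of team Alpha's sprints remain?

First set merges to 2023-10-24 through 2023-11-10, 2023-11-13 through 2023-11-27.
Second set merges to 2023-10-20 through 2023-10-27, 2023-11-03 through 2023-11-18, 2023-11-26 through 2023-12-01.
2023-10-24 through 2023-11-10 minus B → 2023-10-28 through 2023-11-02.
2023-11-13 through 2023-11-27 minus B → 2023-11-19 through 2023-11-25.

2023-10-28 through 2023-11-02, 2023-11-19 through 2023-11-25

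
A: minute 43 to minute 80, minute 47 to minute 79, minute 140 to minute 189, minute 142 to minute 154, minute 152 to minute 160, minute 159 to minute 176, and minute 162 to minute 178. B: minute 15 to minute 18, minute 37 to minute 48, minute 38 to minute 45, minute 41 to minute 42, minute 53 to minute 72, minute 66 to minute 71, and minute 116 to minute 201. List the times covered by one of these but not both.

minute 15 to minute 18, minute 37 to minute 43, minute 48 to minute 53, minute 72 to minute 80, minute 116 to minute 140, minute 189 to minute 201

Merge the first list: minute 43 to minute 80, minute 140 to minute 189.
Merge the second list: minute 15 to minute 18, minute 37 to minute 48, minute 53 to minute 72, minute 116 to minute 201.
Only in the first: minute 48 to minute 53, minute 72 to minute 80.
Only in the second: minute 15 to minute 18, minute 37 to minute 43, minute 116 to minute 140, minute 189 to minute 201.
Together these are the periods covered by exactly one.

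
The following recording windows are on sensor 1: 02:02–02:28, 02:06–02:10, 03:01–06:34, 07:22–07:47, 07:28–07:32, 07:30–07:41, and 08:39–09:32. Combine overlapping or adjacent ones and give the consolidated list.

02:02–02:28, 03:01–06:34, 07:22–07:47, 08:39–09:32

02:06–02:10 overlaps/touches 02:02–02:28 → extend to 02:02–02:28.
03:01–06:34 is disjoint → start new block.
07:22–07:47 is disjoint → start new block.
07:28–07:32 overlaps/touches 07:22–07:47 → extend to 07:22–07:47.
07:30–07:41 overlaps/touches 07:22–07:47 → extend to 07:22–07:47.
08:39–09:32 is disjoint → start new block.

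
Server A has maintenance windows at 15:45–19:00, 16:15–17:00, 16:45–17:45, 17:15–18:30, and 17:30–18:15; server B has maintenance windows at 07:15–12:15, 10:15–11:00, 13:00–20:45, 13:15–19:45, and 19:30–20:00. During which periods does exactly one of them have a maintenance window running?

First set merges to 15:45-19:00.
Second set merges to 07:15-12:15, 13:00-20:45.
A \ B = none.
B \ A = 07:15-12:15, 13:00-15:45, 19:00-20:45.
Union of the two gives the symmetric difference.

07:15-12:15, 13:00-15:45, 19:00-20:45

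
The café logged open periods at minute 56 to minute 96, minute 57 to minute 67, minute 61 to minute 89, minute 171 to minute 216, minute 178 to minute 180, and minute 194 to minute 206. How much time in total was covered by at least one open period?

85 minutes

Merged: minute 56 to minute 96, minute 171 to minute 216.
Lengths: 40 minutes + 45 minutes = 85 minutes.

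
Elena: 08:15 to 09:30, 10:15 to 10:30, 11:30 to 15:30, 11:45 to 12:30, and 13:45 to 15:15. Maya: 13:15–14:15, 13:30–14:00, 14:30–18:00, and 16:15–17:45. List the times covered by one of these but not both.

A, merged: 08:15–09:30, 10:15–10:30, 11:30–15:30.
B, merged: 13:15–14:15, 14:30–18:00.
A \ B = 08:15–09:30, 10:15–10:30, 11:30–13:15, 14:15–14:30.
B \ A = 15:30–18:00.
Union of the two gives the symmetric difference.

08:15–09:30, 10:15–10:30, 11:30–13:15, 14:15–14:30, 15:30–18:00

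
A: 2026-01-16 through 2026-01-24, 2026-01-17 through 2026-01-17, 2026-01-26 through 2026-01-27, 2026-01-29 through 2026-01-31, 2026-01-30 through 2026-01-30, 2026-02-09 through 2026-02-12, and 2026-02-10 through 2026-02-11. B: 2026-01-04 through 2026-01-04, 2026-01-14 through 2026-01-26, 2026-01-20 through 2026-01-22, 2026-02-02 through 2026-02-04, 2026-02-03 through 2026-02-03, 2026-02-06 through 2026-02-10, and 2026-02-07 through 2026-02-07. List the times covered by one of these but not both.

2026-01-04 through 2026-01-04, 2026-01-14 through 2026-01-15, 2026-01-25 through 2026-01-25, 2026-01-27 through 2026-01-27, 2026-01-29 through 2026-01-31, 2026-02-02 through 2026-02-04, 2026-02-06 through 2026-02-08, 2026-02-11 through 2026-02-12

Merge the first list: 2026-01-16 through 2026-01-24, 2026-01-26 through 2026-01-27, 2026-01-29 through 2026-01-31, 2026-02-09 through 2026-02-12.
Merge the second list: 2026-01-04 through 2026-01-04, 2026-01-14 through 2026-01-26, 2026-02-02 through 2026-02-04, 2026-02-06 through 2026-02-10.
Only in the first: 2026-01-27 through 2026-01-27, 2026-01-29 through 2026-01-31, 2026-02-11 through 2026-02-12.
Only in the second: 2026-01-04 through 2026-01-04, 2026-01-14 through 2026-01-15, 2026-01-25 through 2026-01-25, 2026-02-02 through 2026-02-04, 2026-02-06 through 2026-02-08.
Together these are the periods covered by exactly one.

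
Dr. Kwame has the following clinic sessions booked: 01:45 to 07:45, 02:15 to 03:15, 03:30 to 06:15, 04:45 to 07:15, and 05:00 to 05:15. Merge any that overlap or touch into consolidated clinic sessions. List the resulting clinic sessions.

02:15–03:15 overlaps/touches 01:45–07:45 → extend to 01:45–07:45.
03:30–06:15 overlaps/touches 01:45–07:45 → extend to 01:45–07:45.
04:45–07:15 overlaps/touches 01:45–07:45 → extend to 01:45–07:45.
05:00–05:15 overlaps/touches 01:45–07:45 → extend to 01:45–07:45.

01:45–07:45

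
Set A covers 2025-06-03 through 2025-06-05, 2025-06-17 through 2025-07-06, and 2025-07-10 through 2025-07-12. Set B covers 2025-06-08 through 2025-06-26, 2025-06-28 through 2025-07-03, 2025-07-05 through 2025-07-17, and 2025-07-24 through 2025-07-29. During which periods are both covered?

2025-06-17 through 2025-06-26, 2025-06-28 through 2025-07-03, 2025-07-05 through 2025-07-06, 2025-07-10 through 2025-07-12

2025-06-03 through 2025-06-05: no overlap with the second set.
2025-06-17 through 2025-07-06 meets the second set on 2025-06-17 through 2025-06-26, 2025-06-28 through 2025-07-03, 2025-07-05 through 2025-07-06.
2025-07-10 through 2025-07-12 meets the second set on 2025-07-10 through 2025-07-12.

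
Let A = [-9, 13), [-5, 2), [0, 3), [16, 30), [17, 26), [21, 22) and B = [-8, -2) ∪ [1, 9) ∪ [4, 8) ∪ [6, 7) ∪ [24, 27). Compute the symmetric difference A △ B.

A, merged: [-9, 13), [16, 30).
B, merged: [-8, -2), [1, 9), [24, 27).
A \ B = [-9, -8), [-2, 1), [9, 13), [16, 24), [27, 30).
B \ A = none.
Union of the two gives the symmetric difference.

[-9, -8) ∪ [-2, 1) ∪ [9, 13) ∪ [16, 24) ∪ [27, 30)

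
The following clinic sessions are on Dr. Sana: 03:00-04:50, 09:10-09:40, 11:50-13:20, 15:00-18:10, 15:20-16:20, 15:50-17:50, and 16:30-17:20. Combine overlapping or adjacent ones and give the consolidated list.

09:10–09:40 is disjoint → start new block.
11:50–13:20 is disjoint → start new block.
15:00–18:10 is disjoint → start new block.
15:20–16:20 overlaps/touches 15:00–18:10 → extend to 15:00–18:10.
15:50–17:50 overlaps/touches 15:00–18:10 → extend to 15:00–18:10.
16:30–17:20 overlaps/touches 15:00–18:10 → extend to 15:00–18:10.

03:00–04:50, 09:10–09:40, 11:50–13:20, 15:00–18:10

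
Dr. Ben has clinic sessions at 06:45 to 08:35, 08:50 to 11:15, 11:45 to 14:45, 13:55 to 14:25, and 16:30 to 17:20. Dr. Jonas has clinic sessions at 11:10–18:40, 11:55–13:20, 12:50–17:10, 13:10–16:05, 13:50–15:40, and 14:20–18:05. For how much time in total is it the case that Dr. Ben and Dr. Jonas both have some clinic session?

A, merged: 06:45–08:35, 08:50–11:15, 11:45–14:45, 16:30–17:20.
B, merged: 11:10–18:40.
A ∩ B = 11:10–11:15, 11:45–14:45, 16:30–17:20.
Total: 5 min + 3 h + 50 min = 3 h 55 min.

3 h 55 min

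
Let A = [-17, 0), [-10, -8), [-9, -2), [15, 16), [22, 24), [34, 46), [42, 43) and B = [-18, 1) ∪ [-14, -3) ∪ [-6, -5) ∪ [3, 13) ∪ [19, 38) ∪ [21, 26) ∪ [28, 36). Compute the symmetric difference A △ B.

[-18, -17) ∪ [0, 1) ∪ [3, 13) ∪ [15, 16) ∪ [19, 22) ∪ [24, 34) ∪ [38, 46)

Merge the first list: [-17, 0), [15, 16), [22, 24), [34, 46).
Merge the second list: [-18, 1), [3, 13), [19, 38).
A \ B = [15, 16), [38, 46).
B \ A = [-18, -17), [0, 1), [3, 13), [19, 22), [24, 34).
Union of the two gives the symmetric difference.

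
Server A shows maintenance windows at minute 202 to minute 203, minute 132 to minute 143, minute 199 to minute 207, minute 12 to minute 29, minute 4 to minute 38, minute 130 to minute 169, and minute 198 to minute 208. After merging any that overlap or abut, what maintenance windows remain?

Sort by start: minute 4 to minute 38, minute 12 to minute 29, minute 130 to minute 169, minute 132 to minute 143, minute 198 to minute 208, minute 199 to minute 207, minute 202 to minute 203.
minute 12 to minute 29 overlaps/touches minute 4 to minute 38 → extend to minute 4 to minute 38.
minute 130 to minute 169 is disjoint → start new block.
minute 132 to minute 143 overlaps/touches minute 130 to minute 169 → extend to minute 130 to minute 169.
minute 198 to minute 208 is disjoint → start new block.
minute 199 to minute 207 overlaps/touches minute 198 to minute 208 → extend to minute 198 to minute 208.
minute 202 to minute 203 overlaps/touches minute 198 to minute 208 → extend to minute 198 to minute 208.

minute 4 to minute 38, minute 130 to minute 169, minute 198 to minute 208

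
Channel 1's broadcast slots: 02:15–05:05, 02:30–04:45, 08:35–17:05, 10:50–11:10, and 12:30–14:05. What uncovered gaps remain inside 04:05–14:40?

Covered (merged): 02:15-05:05, 08:35-17:05.
Complement within 04:05-14:40: 05:05-08:35.

05:05-08:35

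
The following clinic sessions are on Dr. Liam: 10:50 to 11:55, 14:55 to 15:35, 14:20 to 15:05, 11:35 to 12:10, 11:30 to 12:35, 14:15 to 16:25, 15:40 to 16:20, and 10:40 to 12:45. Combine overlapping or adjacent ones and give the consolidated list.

Sort by start: 10:40–12:45, 10:50–11:55, 11:30–12:35, 11:35–12:10, 14:15–16:25, 14:20–15:05, 14:55–15:35, 15:40–16:20.
10:50–11:55 overlaps/touches 10:40–12:45 → extend to 10:40–12:45.
11:30–12:35 overlaps/touches 10:40–12:45 → extend to 10:40–12:45.
11:35–12:10 overlaps/touches 10:40–12:45 → extend to 10:40–12:45.
14:15–16:25 is disjoint → start new block.
14:20–15:05 overlaps/touches 14:15–16:25 → extend to 14:15–16:25.
14:55–15:35 overlaps/touches 14:15–16:25 → extend to 14:15–16:25.
15:40–16:20 overlaps/touches 14:15–16:25 → extend to 14:15–16:25.

10:40–12:45, 14:15–16:25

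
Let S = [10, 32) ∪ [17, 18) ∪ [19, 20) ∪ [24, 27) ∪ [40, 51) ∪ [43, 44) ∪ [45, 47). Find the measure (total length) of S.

Merged: [10, 32), [40, 51).
Lengths: 22 + 11 = 33.

33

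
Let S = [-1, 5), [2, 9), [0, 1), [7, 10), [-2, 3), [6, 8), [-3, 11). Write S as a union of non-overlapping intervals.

Sort by start: [-3, 11), [-2, 3), [-1, 5), [0, 1), [2, 9), [6, 8), [7, 10).
[-2, 3) overlaps/touches [-3, 11) → extend to [-3, 11).
[-1, 5) overlaps/touches [-3, 11) → extend to [-3, 11).
[0, 1) overlaps/touches [-3, 11) → extend to [-3, 11).
[2, 9) overlaps/touches [-3, 11) → extend to [-3, 11).
[6, 8) overlaps/touches [-3, 11) → extend to [-3, 11).
[7, 10) overlaps/touches [-3, 11) → extend to [-3, 11).

[-3, 11)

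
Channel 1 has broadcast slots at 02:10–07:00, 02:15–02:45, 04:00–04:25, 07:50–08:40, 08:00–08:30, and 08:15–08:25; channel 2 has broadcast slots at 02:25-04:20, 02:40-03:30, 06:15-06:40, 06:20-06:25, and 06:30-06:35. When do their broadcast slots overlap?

02:25–04:20, 06:15–06:40

Merge the first list: 02:10–07:00, 07:50–08:40.
Merge the second list: 02:25–04:20, 06:15–06:40.
02:10–07:00 overlaps B on 02:25–04:20, 06:15–06:40.
07:50–08:40 falls entirely outside B.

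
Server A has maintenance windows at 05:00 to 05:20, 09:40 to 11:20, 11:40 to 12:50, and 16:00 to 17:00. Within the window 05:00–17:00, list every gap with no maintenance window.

The merged coverage is 05:00–05:20, 09:40–11:20, 11:40–12:50, 16:00–17:00.
Gaps within 05:00–17:00: 05:20–09:40, 11:20–11:40, 12:50–16:00.

05:20–09:40, 11:20–11:40, 12:50–16:00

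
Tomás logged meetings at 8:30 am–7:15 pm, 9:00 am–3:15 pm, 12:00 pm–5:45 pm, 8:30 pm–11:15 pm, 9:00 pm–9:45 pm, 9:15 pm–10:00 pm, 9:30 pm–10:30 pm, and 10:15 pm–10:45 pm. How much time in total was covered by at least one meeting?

Merged: 8:30 am-7:15 pm, 8:30 pm-11:15 pm.
Lengths: 10 h 45 min + 2 h 45 min = 13 h 30 min.

13 h 30 min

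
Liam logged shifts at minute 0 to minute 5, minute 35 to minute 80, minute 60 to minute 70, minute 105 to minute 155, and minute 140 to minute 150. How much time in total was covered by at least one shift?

100 minutes

Merged: minute 0 to minute 5, minute 35 to minute 80, minute 105 to minute 155.
Lengths: 5 minutes + 45 minutes + 50 minutes = 100 minutes.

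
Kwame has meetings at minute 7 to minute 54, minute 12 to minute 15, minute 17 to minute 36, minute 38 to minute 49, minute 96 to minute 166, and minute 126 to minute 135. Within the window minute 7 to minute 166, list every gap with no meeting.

minute 54 to minute 96

The merged coverage is minute 7 to minute 54, minute 96 to minute 166.
Gaps within minute 7 to minute 166: minute 54 to minute 96.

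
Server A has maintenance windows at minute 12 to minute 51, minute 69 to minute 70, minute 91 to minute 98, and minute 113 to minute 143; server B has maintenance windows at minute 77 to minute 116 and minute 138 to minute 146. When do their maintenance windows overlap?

minute 12 to minute 51 meets no B interval.
minute 69 to minute 70 meets no B interval.
minute 91 to minute 98 ∩ B → minute 91 to minute 98.
minute 113 to minute 143 ∩ B → minute 113 to minute 116, minute 138 to minute 143.

minute 91 to minute 98, minute 113 to minute 116, minute 138 to minute 143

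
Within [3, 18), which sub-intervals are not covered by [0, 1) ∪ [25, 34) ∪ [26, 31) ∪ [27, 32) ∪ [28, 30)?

The merged coverage is [0, 1), [25, 34).
Complement within [3, 18): [3, 18).

[3, 18)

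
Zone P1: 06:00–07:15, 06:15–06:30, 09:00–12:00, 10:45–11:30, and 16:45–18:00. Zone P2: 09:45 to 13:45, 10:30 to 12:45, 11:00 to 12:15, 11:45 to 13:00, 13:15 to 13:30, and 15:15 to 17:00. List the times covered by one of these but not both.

06:00–07:15, 09:00–09:45, 12:00–13:45, 15:15–16:45, 17:00–18:00

First set merges to 06:00–07:15, 09:00–12:00, 16:45–18:00.
Second set merges to 09:45–13:45, 15:15–17:00.
A but not B: 06:00–07:15, 09:00–09:45, 17:00–18:00.
B but not A: 12:00–13:45, 15:15–16:45.
Combining gives A △ B.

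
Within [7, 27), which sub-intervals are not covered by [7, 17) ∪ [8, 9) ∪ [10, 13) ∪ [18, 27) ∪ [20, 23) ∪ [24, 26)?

Covered (merged): [7, 17), [18, 27).
Complement within [7, 27): [17, 18).

[17, 18)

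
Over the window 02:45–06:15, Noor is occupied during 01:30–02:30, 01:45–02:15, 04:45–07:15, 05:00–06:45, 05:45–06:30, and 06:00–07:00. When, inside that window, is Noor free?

Covered (merged): 01:30–02:30, 04:45–07:15.
Uncovered inside 02:45–06:15: 02:45–04:45.

02:45–04:45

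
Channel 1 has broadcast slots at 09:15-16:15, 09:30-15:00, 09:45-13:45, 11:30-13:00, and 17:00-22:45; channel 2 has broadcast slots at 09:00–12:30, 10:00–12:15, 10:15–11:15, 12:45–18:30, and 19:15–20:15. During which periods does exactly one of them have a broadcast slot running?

Merge the first list: 09:15-16:15, 17:00-22:45.
Merge the second list: 09:00-12:30, 12:45-18:30, 19:15-20:15.
A but not B: 12:30-12:45, 18:30-19:15, 20:15-22:45.
B but not A: 09:00-09:15, 16:15-17:00.
Combining gives A △ B.

09:00-09:15, 12:30-12:45, 16:15-17:00, 18:30-19:15, 20:15-22:45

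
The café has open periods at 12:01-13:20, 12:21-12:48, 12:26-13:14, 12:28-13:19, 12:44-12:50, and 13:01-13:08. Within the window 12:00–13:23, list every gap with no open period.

Covered (merged): 12:01–13:20.
Uncovered inside 12:00–13:23: 12:00–12:01, 13:20–13:23.

12:00–12:01, 13:20–13:23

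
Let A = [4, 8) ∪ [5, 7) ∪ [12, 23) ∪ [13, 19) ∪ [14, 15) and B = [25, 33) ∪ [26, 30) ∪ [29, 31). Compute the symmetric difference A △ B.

[4, 8) ∪ [12, 23) ∪ [25, 33)

A, merged: [4, 8), [12, 23).
B, merged: [25, 33).
A but not B: [4, 8), [12, 23).
B but not A: [25, 33).
Combining gives A △ B.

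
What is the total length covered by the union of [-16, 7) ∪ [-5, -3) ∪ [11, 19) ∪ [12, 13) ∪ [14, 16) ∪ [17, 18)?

Merged: [-16, 7), [11, 19).
Lengths: 23 + 8 = 31.

31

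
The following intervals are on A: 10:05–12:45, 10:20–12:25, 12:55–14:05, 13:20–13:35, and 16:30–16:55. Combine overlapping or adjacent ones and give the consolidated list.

10:20–12:25 overlaps/touches 10:05–12:45 → extend to 10:05–12:45.
12:55–14:05 is disjoint → start new block.
13:20–13:35 overlaps/touches 12:55–14:05 → extend to 12:55–14:05.
16:30–16:55 is disjoint → start new block.

10:05–12:45, 12:55–14:05, 16:30–16:55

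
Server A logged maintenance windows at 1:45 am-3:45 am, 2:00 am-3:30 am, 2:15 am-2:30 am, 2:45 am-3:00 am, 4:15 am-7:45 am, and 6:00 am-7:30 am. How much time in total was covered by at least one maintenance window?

5 h 30 min

Merged: 1:45 am–3:45 am, 4:15 am–7:45 am.
Lengths: 2 h + 3 h 30 min = 5 h 30 min.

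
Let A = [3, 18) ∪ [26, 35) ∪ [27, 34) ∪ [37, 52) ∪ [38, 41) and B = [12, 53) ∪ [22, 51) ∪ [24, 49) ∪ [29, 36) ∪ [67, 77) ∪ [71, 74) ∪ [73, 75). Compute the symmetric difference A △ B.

[3, 12) ∪ [18, 26) ∪ [35, 37) ∪ [52, 53) ∪ [67, 77)

A, merged: [3, 18), [26, 35), [37, 52).
B, merged: [12, 53), [67, 77).
Only in the first: [3, 12).
Only in the second: [18, 26), [35, 37), [52, 53), [67, 77).
Together these are the periods covered by exactly one.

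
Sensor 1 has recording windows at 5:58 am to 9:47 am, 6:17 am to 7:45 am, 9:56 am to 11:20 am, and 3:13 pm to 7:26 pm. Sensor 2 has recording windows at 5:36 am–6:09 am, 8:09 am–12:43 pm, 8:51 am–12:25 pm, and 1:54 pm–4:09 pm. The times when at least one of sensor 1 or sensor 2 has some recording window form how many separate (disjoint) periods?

Merge the first list: 5:58 am-9:47 am, 9:56 am-11:20 am, 3:13 pm-7:26 pm.
Merge the second list: 5:36 am-6:09 am, 8:09 am-12:43 pm, 1:54 pm-4:09 pm.
A ∪ B = 5:36 am-12:43 pm, 1:54 pm-7:26 pm.
That is 2 disjoint pieces.

2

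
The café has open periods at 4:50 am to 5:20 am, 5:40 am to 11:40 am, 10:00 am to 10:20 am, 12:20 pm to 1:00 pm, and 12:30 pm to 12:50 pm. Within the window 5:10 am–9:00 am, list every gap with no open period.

The merged coverage is 4:50 am–5:20 am, 5:40 am–11:40 am, 12:20 pm–1:00 pm.
Uncovered inside 5:10 am–9:00 am: 5:20 am–5:40 am.

5:20 am–5:40 am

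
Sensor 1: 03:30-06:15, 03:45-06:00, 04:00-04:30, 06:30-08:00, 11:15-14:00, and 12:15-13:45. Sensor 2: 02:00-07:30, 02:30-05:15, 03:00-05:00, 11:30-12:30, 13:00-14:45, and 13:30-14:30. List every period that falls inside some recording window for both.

First set merges to 03:30-06:15, 06:30-08:00, 11:15-14:00.
Second set merges to 02:00-07:30, 11:30-12:30, 13:00-14:45.
03:30-06:15 ∩ B → 03:30-06:15.
06:30-08:00 ∩ B → 06:30-07:30.
11:15-14:00 ∩ B → 11:30-12:30, 13:00-14:00.

03:30-06:15, 06:30-07:30, 11:30-12:30, 13:00-14:00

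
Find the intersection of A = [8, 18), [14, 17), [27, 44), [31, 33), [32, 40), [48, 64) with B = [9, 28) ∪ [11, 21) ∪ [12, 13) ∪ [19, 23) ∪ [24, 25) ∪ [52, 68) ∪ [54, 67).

[9, 18) ∪ [27, 28) ∪ [52, 64)

First set merges to [8, 18), [27, 44), [48, 64).
Second set merges to [9, 28), [52, 68).
[8, 18) ∩ B → [9, 18).
[27, 44) ∩ B → [27, 28).
[48, 64) ∩ B → [52, 64).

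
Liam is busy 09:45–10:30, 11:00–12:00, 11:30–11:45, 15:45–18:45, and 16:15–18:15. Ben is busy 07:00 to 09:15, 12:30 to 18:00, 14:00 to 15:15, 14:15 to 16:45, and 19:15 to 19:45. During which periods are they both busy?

15:45-18:00

First set merges to 09:45-10:30, 11:00-12:00, 15:45-18:45.
Second set merges to 07:00-09:15, 12:30-18:00, 19:15-19:45.
09:45-10:30: no overlap with the second set.
11:00-12:00: no overlap with the second set.
15:45-18:45 meets the second set on 15:45-18:00.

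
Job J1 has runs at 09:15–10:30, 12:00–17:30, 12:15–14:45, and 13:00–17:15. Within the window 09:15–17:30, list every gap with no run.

After merging, the occupied span is 09:15–10:30, 12:00–17:30.
Complement within 09:15–17:30: 10:30–12:00.

10:30–12:00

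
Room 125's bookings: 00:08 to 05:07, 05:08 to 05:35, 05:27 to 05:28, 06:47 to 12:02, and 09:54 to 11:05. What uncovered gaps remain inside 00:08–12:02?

Covered (merged): 00:08-05:07, 05:08-05:35, 06:47-12:02.
Gaps within 00:08-12:02: 05:07-05:08, 05:35-06:47.

05:07-05:08, 05:35-06:47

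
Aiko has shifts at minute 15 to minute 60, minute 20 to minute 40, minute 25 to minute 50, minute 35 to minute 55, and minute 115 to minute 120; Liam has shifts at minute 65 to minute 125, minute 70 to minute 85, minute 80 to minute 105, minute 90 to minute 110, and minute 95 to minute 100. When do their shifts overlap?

Merge the first list: minute 15 to minute 60, minute 115 to minute 120.
Merge the second list: minute 65 to minute 125.
minute 15 to minute 60 meets no B interval.
minute 115 to minute 120 ∩ B → minute 115 to minute 120.

minute 115 to minute 120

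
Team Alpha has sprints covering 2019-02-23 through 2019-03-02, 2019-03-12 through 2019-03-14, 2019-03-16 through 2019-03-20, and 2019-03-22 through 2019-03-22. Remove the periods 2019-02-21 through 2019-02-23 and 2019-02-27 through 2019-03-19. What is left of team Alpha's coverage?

2019-02-24 through 2019-02-26, 2019-03-20 through 2019-03-20, 2019-03-22 through 2019-03-22

2019-02-23 through 2019-03-02 minus B → 2019-02-24 through 2019-02-26.
2019-03-12 through 2019-03-14: fully covered by B → removed.
2019-03-16 through 2019-03-20 minus B → 2019-03-20 through 2019-03-20.
2019-03-22 through 2019-03-22: no B overlap → unchanged.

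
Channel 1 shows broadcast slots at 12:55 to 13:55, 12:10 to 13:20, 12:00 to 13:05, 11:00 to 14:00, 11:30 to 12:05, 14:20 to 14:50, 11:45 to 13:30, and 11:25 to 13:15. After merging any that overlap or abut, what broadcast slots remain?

11:00-14:00, 14:20-14:50

Sort by start: 11:00-14:00, 11:25-13:15, 11:30-12:05, 11:45-13:30, 12:00-13:05, 12:10-13:20, 12:55-13:55, 14:20-14:50.
11:25-13:15 overlaps/touches 11:00-14:00 → extend to 11:00-14:00.
11:30-12:05 overlaps/touches 11:00-14:00 → extend to 11:00-14:00.
11:45-13:30 overlaps/touches 11:00-14:00 → extend to 11:00-14:00.
12:00-13:05 overlaps/touches 11:00-14:00 → extend to 11:00-14:00.
12:10-13:20 overlaps/touches 11:00-14:00 → extend to 11:00-14:00.
12:55-13:55 overlaps/touches 11:00-14:00 → extend to 11:00-14:00.
14:20-14:50 is disjoint → start new block.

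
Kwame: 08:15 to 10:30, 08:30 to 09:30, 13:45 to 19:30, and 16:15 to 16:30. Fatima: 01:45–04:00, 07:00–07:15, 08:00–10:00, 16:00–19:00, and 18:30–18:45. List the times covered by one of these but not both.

01:45–04:00, 07:00–07:15, 08:00–08:15, 10:00–10:30, 13:45–16:00, 19:00–19:30

A, merged: 08:15–10:30, 13:45–19:30.
B, merged: 01:45–04:00, 07:00–07:15, 08:00–10:00, 16:00–19:00.
A \ B = 10:00–10:30, 13:45–16:00, 19:00–19:30.
B \ A = 01:45–04:00, 07:00–07:15, 08:00–08:15.
Union of the two gives the symmetric difference.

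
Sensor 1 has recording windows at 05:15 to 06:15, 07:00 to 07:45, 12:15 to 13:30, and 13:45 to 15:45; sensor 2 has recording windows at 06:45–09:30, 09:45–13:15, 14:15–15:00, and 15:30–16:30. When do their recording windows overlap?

07:00-07:45, 12:15-13:15, 14:15-15:00, 15:30-15:45

05:15-06:15: no overlap with the second set.
07:00-07:45 meets the second set on 07:00-07:45.
12:15-13:30 meets the second set on 12:15-13:15.
13:45-15:45 meets the second set on 14:15-15:00, 15:30-15:45.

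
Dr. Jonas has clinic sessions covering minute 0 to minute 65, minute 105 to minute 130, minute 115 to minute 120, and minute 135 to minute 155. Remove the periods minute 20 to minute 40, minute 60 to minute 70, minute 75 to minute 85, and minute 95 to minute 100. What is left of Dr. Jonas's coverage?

Merge the first list: minute 0 to minute 65, minute 105 to minute 130, minute 135 to minute 155.
minute 0 to minute 65 minus B → minute 0 to minute 20, minute 40 to minute 60.
minute 105 to minute 130: no B overlap → unchanged.
minute 135 to minute 155: no B overlap → unchanged.

minute 0 to minute 20, minute 40 to minute 60, minute 105 to minute 130, minute 135 to minute 155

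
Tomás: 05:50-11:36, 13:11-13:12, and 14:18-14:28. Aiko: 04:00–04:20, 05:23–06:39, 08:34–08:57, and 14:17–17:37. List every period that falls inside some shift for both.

05:50–11:36 ∩ B → 05:50–06:39, 08:34–08:57.
13:11–13:12 meets no B interval.
14:18–14:28 ∩ B → 14:18–14:28.

05:50–06:39, 08:34–08:57, 14:18–14:28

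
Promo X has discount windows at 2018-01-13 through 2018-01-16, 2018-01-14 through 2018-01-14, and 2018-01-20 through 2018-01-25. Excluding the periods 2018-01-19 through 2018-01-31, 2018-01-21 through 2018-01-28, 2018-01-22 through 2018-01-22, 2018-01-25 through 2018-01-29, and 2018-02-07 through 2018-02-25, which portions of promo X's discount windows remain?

2018-01-13 through 2018-01-16

First set merges to 2018-01-13 through 2018-01-16, 2018-01-20 through 2018-01-25.
Second set merges to 2018-01-19 through 2018-01-31, 2018-02-07 through 2018-02-25.
2018-01-13 through 2018-01-16: no B overlap → unchanged.
2018-01-20 through 2018-01-25: fully covered by B → removed.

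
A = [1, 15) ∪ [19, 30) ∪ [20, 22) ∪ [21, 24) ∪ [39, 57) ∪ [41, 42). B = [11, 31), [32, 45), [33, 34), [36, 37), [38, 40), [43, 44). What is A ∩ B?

First set merges to [1, 15), [19, 30), [39, 57).
Second set merges to [11, 31), [32, 45).
[1, 15) overlaps B on [11, 15).
[19, 30) overlaps B on [19, 30).
[39, 57) overlaps B on [39, 45).

[11, 15) ∪ [19, 30) ∪ [39, 45)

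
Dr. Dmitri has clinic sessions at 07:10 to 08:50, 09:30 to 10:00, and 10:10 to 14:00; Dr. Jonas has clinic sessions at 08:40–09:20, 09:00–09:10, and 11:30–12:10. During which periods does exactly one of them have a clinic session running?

07:10–08:40, 08:50–09:20, 09:30–10:00, 10:10–11:30, 12:10–14:00

Merge the second list: 08:40–09:20, 11:30–12:10.
A \ B = 07:10–08:40, 09:30–10:00, 10:10–11:30, 12:10–14:00.
B \ A = 08:50–09:20.
Union of the two gives the symmetric difference.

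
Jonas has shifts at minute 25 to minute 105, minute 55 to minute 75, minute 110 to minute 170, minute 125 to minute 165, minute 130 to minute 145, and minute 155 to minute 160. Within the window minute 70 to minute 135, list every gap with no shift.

minute 105 to minute 110

After merging, the occupied span is minute 25 to minute 105, minute 110 to minute 170.
Uncovered inside minute 70 to minute 135: minute 105 to minute 110.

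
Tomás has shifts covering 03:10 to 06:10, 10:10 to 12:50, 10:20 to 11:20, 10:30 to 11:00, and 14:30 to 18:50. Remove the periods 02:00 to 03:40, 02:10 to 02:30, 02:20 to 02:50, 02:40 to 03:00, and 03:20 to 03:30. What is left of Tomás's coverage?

A, merged: 03:10–06:10, 10:10–12:50, 14:30–18:50.
B, merged: 02:00–03:40.
03:10–06:10 with B removed leaves 03:40–06:10.
10:10–12:50 is untouched.
14:30–18:50 is untouched.

03:40–06:10, 10:10–12:50, 14:30–18:50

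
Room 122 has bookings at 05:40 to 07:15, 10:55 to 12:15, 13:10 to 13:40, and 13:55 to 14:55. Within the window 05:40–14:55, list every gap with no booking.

Covered (merged): 05:40-07:15, 10:55-12:15, 13:10-13:40, 13:55-14:55.
Complement within 05:40-14:55: 07:15-10:55, 12:15-13:10, 13:40-13:55.

07:15-10:55, 12:15-13:10, 13:40-13:55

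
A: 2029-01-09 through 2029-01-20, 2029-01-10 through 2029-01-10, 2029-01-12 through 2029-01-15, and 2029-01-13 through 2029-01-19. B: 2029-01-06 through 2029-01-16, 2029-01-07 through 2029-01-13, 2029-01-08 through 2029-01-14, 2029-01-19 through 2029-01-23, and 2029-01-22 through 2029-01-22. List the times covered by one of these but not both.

2029-01-06 through 2029-01-08, 2029-01-17 through 2029-01-18, 2029-01-21 through 2029-01-23

Merge the first list: 2029-01-09 through 2029-01-20.
Merge the second list: 2029-01-06 through 2029-01-16, 2029-01-19 through 2029-01-23.
Only in the first: 2029-01-17 through 2029-01-18.
Only in the second: 2029-01-06 through 2029-01-08, 2029-01-21 through 2029-01-23.
Together these are the periods covered by exactly one.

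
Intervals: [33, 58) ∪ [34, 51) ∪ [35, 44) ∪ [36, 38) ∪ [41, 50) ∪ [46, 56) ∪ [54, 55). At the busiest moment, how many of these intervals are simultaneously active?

At 36, 4 of the intervals are simultaneously active.
No point has more.

4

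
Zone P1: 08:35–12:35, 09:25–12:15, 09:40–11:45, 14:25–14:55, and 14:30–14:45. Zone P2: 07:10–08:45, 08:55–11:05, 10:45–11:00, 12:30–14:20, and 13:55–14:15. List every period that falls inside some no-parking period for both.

08:35–08:45, 08:55–11:05, 12:30–12:35

First set merges to 08:35–12:35, 14:25–14:55.
Second set merges to 07:10–08:45, 08:55–11:05, 12:30–14:20.
08:35–12:35 meets the second set on 08:35–08:45, 08:55–11:05, 12:30–12:35.
14:25–14:55: no overlap with the second set.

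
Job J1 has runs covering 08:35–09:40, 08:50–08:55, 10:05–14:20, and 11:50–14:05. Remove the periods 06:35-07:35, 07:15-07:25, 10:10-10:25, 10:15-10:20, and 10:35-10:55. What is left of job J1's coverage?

08:35-09:40, 10:05-10:10, 10:25-10:35, 10:55-14:20

First set merges to 08:35-09:40, 10:05-14:20.
Second set merges to 06:35-07:35, 10:10-10:25, 10:35-10:55.
08:35-09:40: no B overlap → unchanged.
10:05-14:20 minus B → 10:05-10:10, 10:25-10:35, 10:55-14:20.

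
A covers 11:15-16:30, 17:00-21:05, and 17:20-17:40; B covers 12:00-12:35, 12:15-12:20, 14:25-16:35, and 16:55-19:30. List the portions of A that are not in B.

Merge the first list: 11:15–16:30, 17:00–21:05.
Merge the second list: 12:00–12:35, 14:25–16:35, 16:55–19:30.
11:15–16:30 minus B → 11:15–12:00, 12:35–14:25.
17:00–21:05 minus B → 19:30–21:05.

11:15–12:00, 12:35–14:25, 19:30–21:05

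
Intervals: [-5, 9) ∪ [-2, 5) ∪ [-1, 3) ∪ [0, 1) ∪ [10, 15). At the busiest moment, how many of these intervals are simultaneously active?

4

At 0, 4 of the intervals are simultaneously active.
No point has more.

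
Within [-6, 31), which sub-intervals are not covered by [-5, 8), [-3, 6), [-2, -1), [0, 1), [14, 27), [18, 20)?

[-6, -5) ∪ [8, 14) ∪ [27, 31)

The merged coverage is [-5, 8), [14, 27).
Gaps within [-6, 31): [-6, -5), [8, 14), [27, 31).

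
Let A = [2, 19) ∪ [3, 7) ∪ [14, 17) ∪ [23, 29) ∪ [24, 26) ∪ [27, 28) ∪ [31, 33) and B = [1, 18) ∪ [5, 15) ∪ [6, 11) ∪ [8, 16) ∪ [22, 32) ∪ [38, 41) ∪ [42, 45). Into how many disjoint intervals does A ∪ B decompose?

4

First set merges to [2, 19), [23, 29), [31, 33).
Second set merges to [1, 18), [22, 32), [38, 41), [42, 45).
A ∪ B = [1, 19), [22, 33), [38, 41), [42, 45).
That is 4 disjoint pieces.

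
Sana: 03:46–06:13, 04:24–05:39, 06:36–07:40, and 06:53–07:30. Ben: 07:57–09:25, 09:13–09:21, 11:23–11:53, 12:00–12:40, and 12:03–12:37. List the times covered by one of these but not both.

03:46-06:13, 06:36-07:40, 07:57-09:25, 11:23-11:53, 12:00-12:40

First set merges to 03:46-06:13, 06:36-07:40.
Second set merges to 07:57-09:25, 11:23-11:53, 12:00-12:40.
Only in the first: 03:46-06:13, 06:36-07:40.
Only in the second: 07:57-09:25, 11:23-11:53, 12:00-12:40.
Together these are the periods covered by exactly one.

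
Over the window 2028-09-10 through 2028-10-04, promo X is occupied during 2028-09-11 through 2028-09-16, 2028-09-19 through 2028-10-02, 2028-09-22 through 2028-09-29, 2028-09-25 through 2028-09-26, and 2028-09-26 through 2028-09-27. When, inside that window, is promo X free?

After merging, the occupied span is 2028-09-11 through 2028-09-16, 2028-09-19 through 2028-10-02.
Gaps within 2028-09-10 through 2028-10-04: 2028-09-10 through 2028-09-10, 2028-09-17 through 2028-09-18, 2028-10-03 through 2028-10-04.

2028-09-10 through 2028-09-10, 2028-09-17 through 2028-09-18, 2028-10-03 through 2028-10-04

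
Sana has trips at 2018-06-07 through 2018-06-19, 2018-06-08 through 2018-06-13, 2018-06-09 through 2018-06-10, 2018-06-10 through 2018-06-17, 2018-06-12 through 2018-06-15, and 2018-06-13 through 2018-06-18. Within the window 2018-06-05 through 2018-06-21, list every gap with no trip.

2018-06-05 through 2018-06-06, 2018-06-20 through 2018-06-21

Covered (merged): 2018-06-07 through 2018-06-19.
Uncovered inside 2018-06-05 through 2018-06-21: 2018-06-05 through 2018-06-06, 2018-06-20 through 2018-06-21.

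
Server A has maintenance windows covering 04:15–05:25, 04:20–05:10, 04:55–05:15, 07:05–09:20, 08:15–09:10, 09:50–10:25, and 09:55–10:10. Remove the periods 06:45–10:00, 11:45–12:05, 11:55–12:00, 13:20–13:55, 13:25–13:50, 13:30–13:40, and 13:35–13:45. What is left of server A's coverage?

04:15–05:25, 10:00–10:25

A, merged: 04:15–05:25, 07:05–09:20, 09:50–10:25.
B, merged: 06:45–10:00, 11:45–12:05, 13:20–13:55.
04:15–05:25: no B overlap → unchanged.
07:05–09:20: fully covered by B → removed.
09:50–10:25 minus B → 10:00–10:25.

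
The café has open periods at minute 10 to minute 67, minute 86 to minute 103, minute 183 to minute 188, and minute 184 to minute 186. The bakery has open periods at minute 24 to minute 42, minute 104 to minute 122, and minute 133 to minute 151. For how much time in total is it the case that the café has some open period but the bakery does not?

61 minutes

First set merges to minute 10 to minute 67, minute 86 to minute 103, minute 183 to minute 188.
A \ B = minute 10 to minute 24, minute 42 to minute 67, minute 86 to minute 103, minute 183 to minute 188.
Total: 14 minutes + 25 minutes + 17 minutes + 5 minutes = 61 minutes.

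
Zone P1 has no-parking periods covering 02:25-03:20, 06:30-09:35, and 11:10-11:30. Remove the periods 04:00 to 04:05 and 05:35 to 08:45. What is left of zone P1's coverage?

02:25–03:20 is untouched.
06:30–09:35 with B removed leaves 08:45–09:35.
11:10–11:30 is untouched.

02:25–03:20, 08:45–09:35, 11:10–11:30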